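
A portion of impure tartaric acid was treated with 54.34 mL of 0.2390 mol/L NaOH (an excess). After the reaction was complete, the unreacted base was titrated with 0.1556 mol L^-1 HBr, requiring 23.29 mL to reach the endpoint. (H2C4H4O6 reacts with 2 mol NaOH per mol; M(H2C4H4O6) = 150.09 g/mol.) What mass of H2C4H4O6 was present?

0.703 g

Total n(NaOH) added = 0.2390 x 0.05434 = 0.01299 mol.
n(HBr) used = 0.1556 x 0.02329 = 0.003624 mol, which equals the excess n(NaOH).
So n(NaOH) consumed by the sample = 0.01299 - 0.003624 = 0.009363 mol.
n(H2C4H4O6) = 0.009363 / 2 = 0.004682 mol.
mass = 0.004682 mol x 150.09 g/mol = 0.703 g.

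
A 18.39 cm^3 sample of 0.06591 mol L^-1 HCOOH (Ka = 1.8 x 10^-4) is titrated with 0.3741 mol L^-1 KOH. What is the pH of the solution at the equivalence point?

n(HCOOH) = 0.06591 x 0.01839 = 0.001212 mol; V(KOH) at equivalence = 0.001212/0.3741 = 0.003240 L.
At equivalence all the acid is converted to HCOO-; total volume = 0.01839 + 0.003240 = 0.02163 L, so [HCOO-] = 0.001212/0.02163 = 0.05604 M.
Kb = Kw/Ka = 1.0e-14 / 1.8 x 10^-4 = 5.56e-11.
[OH^-] = sqrt(Kb x [HCOO-]) = sqrt(5.56e-11 x 0.05604) = 1.76e-6 M.
pOH = 5.75, so pH = 14.00 - 5.75 = 8.25.

8.25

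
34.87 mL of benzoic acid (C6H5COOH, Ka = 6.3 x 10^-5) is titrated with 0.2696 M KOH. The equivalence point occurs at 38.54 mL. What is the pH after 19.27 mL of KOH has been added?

4.20

19.27 mL is exactly half the equivalence volume (38.54/2), i.e. the half-equivalence point.
There, n(HA) = n(A^-), so pH = pKa = -log(6.3 x 10^-5) = 4.20.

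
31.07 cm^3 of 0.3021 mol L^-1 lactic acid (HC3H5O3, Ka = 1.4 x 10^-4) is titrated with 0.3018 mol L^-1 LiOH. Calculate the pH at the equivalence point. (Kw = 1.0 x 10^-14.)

n(HC3H5O3) = 0.3021 x 0.03107 = 0.009386 mol; V(LiOH) at equivalence = 0.009386/0.3018 = 0.03110 L.
At equivalence all the acid is converted to C3H5O3-; total volume = 0.03107 + 0.03110 = 0.06217 L, so [C3H5O3-] = 0.009386/0.06217 = 0.1510 M.
Kb = Kw/Ka = 1.0e-14 / 1.4 x 10^-4 = 7.14e-11.
[OH^-] = sqrt(Kb x [C3H5O3-]) = sqrt(7.14e-11 x 0.1510) = 3.28e-6 M.
pOH = 5.48, so pH = 14.00 - 5.48 = 8.52.

8.52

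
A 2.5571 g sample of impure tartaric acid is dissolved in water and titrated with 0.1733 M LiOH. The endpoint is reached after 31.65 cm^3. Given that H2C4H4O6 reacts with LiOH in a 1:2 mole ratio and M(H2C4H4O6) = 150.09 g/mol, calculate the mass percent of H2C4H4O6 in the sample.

n(LiOH) = 0.1733 x 0.03165 = 0.005485 mol.
n(H2C4H4O6) = 0.005485 / 2 = 0.002742 mol.
mass of H2C4H4O6 = 0.002742 x 150.09 = 0.4116 g.
% purity = 0.4116 / 2.5571 x 100 = 16.1%.

16.1%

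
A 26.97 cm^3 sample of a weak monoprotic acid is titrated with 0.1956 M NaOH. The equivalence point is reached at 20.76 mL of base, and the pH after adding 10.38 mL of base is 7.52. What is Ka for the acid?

3.0 x 10^-8

10.38 mL is half of the equivalence volume, so this is the half-equivalence point where [HA] = [A^-].
At half-equivalence pH = pKa, so pKa = 7.52.
Ka = 10^(-7.52) = 3.0 x 10^-8.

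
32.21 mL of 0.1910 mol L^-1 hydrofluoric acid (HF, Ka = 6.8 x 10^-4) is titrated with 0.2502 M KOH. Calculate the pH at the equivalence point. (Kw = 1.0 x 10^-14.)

8.10

n(HF) = 0.1910 x 0.03221 = 0.006152 mol; V(KOH) at equivalence = 0.006152/0.2502 = 0.02459 L.
At equivalence all the acid is converted to F-; total volume = 0.03221 + 0.02459 = 0.05680 L, so [F-] = 0.006152/0.05680 = 0.1083 M.
Kb = Kw/Ka = 1.0e-14 / 6.8 x 10^-4 = 1.47e-11.
[OH^-] = sqrt(Kb x [F-]) = sqrt(1.47e-11 x 0.1083) = 1.26e-6 M.
pOH = 5.90, so pH = 14.00 - 5.90 = 8.10.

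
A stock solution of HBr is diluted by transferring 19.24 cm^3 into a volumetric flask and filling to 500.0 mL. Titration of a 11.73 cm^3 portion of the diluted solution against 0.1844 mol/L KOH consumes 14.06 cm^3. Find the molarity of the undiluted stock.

5.74 M

n(KOH) = 0.1844 x 0.01406 = 0.002593 mol.
n(HBr) in the aliquot = 0.002593 mol.
[diluted HBr] = 0.002593 / 0.01173 = 0.2210 M.
Dilution factor = 500.0/19.24 = 25.99, so [stock] = 0.2210 x 25.99 = 5.74 M.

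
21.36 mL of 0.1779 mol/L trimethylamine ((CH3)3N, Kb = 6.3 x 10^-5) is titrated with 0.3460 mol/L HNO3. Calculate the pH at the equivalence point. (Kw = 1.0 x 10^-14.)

n((CH3)3N) = 0.1779 x 0.02136 = 0.003800 mol; V(HNO3) at equivalence = 0.003800/0.3460 = 0.01098 L.
At equivalence the base is fully converted to (CH3)3NH+; total volume = 0.03234 L, so [(CH3)3NH+] = 0.003800/0.03234 = 0.1175 M.
Ka((CH3)3NH+) = Kw/Kb = 1.0e-14 / 6.3 x 10^-5 = 1.59e-10.
[H^+] = sqrt(Ka x [(CH3)3NH+]) = sqrt(1.59e-10 x 0.1175) = 4.32e-6 M.
pH = -log(4.32e-6) = 5.36.

5.36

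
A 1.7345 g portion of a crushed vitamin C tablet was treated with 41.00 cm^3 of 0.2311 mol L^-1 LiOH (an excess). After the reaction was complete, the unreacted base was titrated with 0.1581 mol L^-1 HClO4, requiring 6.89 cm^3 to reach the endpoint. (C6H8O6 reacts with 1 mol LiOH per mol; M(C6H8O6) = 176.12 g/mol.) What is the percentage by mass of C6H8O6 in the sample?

85.1%

Total n(LiOH) added = 0.2311 x 0.04100 = 0.009475 mol.
n(HClO4) used = 0.1581 x 0.006890 = 0.001089 mol, which equals the excess n(LiOH).
So n(LiOH) consumed by the sample = 0.009475 - 0.001089 = 0.008386 mol.
n(C6H8O6) = 0.008386 / 1 = 0.008386 mol.
mass C6H8O6 = 0.008386 x 176.12 = 1.477 g, so %C6H8O6 = 1.477/1.7345 x 100 = 85.1%.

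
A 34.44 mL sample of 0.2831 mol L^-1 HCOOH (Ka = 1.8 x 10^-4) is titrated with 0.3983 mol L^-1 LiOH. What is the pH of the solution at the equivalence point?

n(HCOOH) = 0.2831 x 0.03444 = 0.009750 mol; V(LiOH) at equivalence = 0.009750/0.3983 = 0.02448 L.
At equivalence all the acid is converted to HCOO-; total volume = 0.03444 + 0.02448 = 0.05892 L, so [HCOO-] = 0.009750/0.05892 = 0.1655 M.
Kb = Kw/Ka = 1.0e-14 / 1.8 x 10^-4 = 5.56e-11.
[OH^-] = sqrt(Kb x [HCOO-]) = sqrt(5.56e-11 x 0.1655) = 3.03e-6 M.
pOH = 5.52, so pH = 14.00 - 5.52 = 8.48.

8.48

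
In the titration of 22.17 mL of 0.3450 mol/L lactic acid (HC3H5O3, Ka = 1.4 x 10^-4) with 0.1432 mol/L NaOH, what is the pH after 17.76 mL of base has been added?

3.55

Initial n(HC3H5O3) = 0.3450 x 0.02217 = 0.007649 mol.
n(NaOH) added = 0.1432 x 0.01776 = 0.002543 mol, converting that many moles of HC3H5O3 to C3H5O3-.
Remaining n(HC3H5O3) = 0.005105 mol; n(C3H5O3-) = 0.002543 mol.
By Henderson-Hasselbalch, pH = pKa + log([A^-]/[HA]) = 3.85 + log(0.002543/0.005105) = 3.85 + (-0.30) = 3.55.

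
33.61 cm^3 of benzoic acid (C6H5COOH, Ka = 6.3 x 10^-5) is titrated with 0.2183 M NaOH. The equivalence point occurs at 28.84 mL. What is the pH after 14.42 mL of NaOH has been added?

14.42 mL is exactly half the equivalence volume (28.84/2), i.e. the half-equivalence point.
There, n(HA) = n(A^-), so pH = pKa = -log(6.3 x 10^-5) = 4.20.

4.20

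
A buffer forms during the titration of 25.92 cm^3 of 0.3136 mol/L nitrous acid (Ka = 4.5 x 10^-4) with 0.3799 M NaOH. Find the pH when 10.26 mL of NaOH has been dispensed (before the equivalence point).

3.31

Initial n(HNO2) = 0.3136 x 0.02592 = 0.008129 mol.
n(NaOH) added = 0.3799 x 0.01026 = 0.003898 mol, converting that many moles of HNO2 to NO2-.
Remaining n(HNO2) = 0.004231 mol; n(NO2-) = 0.003898 mol.
By Henderson-Hasselbalch, pH = pKa + log([A^-]/[HA]) = 3.35 + log(0.003898/0.004231) = 3.35 + (-0.04) = 3.31.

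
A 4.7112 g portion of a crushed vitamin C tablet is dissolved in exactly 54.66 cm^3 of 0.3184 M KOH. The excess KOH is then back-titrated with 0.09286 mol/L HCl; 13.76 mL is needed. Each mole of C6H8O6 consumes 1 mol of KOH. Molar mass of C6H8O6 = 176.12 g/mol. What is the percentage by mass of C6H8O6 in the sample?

Total n(KOH) added = 0.3184 x 0.05466 = 0.01740 mol.
n(HCl) used = 0.09286 x 0.01376 = 0.001278 mol, which equals the excess n(KOH).
So n(KOH) consumed by the sample = 0.01740 - 0.001278 = 0.01613 mol.
n(C6H8O6) = 0.01613 / 1 = 0.01613 mol.
mass C6H8O6 = 0.01613 x 176.12 = 2.840 g, so %C6H8O6 = 2.840/4.7112 x 100 = 60.3%.

60.3%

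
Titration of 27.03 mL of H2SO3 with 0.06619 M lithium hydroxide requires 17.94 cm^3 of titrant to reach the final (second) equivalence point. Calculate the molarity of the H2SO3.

n(LiOH) = 0.06619 x 0.01794 = 0.001187 mol.
At the final (second) equivalence point, 2 mol OH^- react per mol H2SO3, so n(H2SO3) = 0.001187 / 2 = 0.0005937 mol.
[H2SO3] = 0.0005937 / 0.02703 L = 0.0220 M.

0.0220 M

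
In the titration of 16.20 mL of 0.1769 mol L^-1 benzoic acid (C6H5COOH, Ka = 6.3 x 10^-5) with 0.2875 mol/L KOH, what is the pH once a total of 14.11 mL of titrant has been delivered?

n(acid) = 0.1769 x 0.01620 = 0.002866 mol; n(KOH) added = 0.2875 x 0.01411 = 0.004057 mol.
Base is in excess by 0.004057 - 0.002866 = 0.001191 mol in a total volume of 0.03031 L.
[OH^-] = 0.001191/0.03031 = 0.03929 M, so pOH = 1.41 and pH = 14.00 - 1.41 = 12.59.

12.59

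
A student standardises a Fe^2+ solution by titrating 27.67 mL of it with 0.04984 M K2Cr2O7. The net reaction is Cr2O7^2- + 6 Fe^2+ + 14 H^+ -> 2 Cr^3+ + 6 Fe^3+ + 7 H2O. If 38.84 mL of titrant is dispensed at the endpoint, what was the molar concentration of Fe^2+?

n(K2Cr2O7) = 0.04984 x 0.03884 = 0.001936 mol.
From the balanced equation, 1 mol K2Cr2O7 reacts with 6 mol Fe^2+, so n(Fe^2+) = 0.001936 x 6/1 = 0.01161 mol.
[Fe^2+] = 0.01161 / 0.02767 L = 0.420 M.

0.420 M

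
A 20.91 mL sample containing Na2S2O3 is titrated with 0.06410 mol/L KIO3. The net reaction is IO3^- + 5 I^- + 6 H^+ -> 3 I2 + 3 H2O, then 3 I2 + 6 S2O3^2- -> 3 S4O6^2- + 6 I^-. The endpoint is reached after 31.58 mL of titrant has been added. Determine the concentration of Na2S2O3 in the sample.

n(KIO3) = 0.06410 x 0.03158 = 0.002024 mol.
From the balanced equation, 1 mol KIO3 reacts with 6 mol Na2S2O3, so n(Na2S2O3) = 0.002024 x 6/1 = 0.01215 mol.
[Na2S2O3] = 0.01215 / 0.02091 L = 0.581 M.

0.581 M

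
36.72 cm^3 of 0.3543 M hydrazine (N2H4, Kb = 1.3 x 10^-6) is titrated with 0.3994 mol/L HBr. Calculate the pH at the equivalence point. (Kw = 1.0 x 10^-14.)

n(N2H4) = 0.3543 x 0.03672 = 0.01301 mol; V(HBr) at equivalence = 0.01301/0.3994 = 0.03257 L.
At equivalence the base is fully converted to N2H5+; total volume = 0.06929 L, so [N2H5+] = 0.01301/0.06929 = 0.1878 M.
Ka(N2H5+) = Kw/Kb = 1.0e-14 / 1.3 x 10^-6 = 7.69e-9.
[H^+] = sqrt(Ka x [N2H5+]) = sqrt(7.69e-9 x 0.1878) = 3.80e-5 M.
pH = -log(3.80e-5) = 4.42.

4.42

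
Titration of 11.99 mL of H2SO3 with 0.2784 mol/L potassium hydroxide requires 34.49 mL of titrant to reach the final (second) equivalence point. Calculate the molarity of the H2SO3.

n(KOH) = 0.2784 x 0.03449 = 0.009602 mol.
At the final (second) equivalence point, 2 mol OH^- react per mol H2SO3, so n(H2SO3) = 0.009602 / 2 = 0.004801 mol.
[H2SO3] = 0.004801 / 0.01199 L = 0.400 M.

0.400 M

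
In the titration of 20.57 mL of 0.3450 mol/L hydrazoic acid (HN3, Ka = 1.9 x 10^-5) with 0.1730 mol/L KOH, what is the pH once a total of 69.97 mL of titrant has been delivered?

n(acid) = 0.3450 x 0.02057 = 0.007097 mol; n(KOH) added = 0.1730 x 0.06997 = 0.01210 mol.
Base is in excess by 0.01210 - 0.007097 = 0.005008 mol in a total volume of 0.09054 L.
[OH^-] = 0.005008/0.09054 = 0.05531 M, so pOH = 1.26 and pH = 14.00 - 1.26 = 12.74.

12.74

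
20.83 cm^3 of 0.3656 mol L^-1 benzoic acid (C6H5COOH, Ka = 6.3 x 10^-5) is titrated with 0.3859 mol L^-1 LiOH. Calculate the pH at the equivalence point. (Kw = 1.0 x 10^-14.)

n(C6H5COOH) = 0.3656 x 0.02083 = 0.007615 mol; V(LiOH) at equivalence = 0.007615/0.3859 = 0.01973 L.
At equivalence all the acid is converted to C6H5COO-; total volume = 0.02083 + 0.01973 = 0.04056 L, so [C6H5COO-] = 0.007615/0.04056 = 0.1877 M.
Kb = Kw/Ka = 1.0e-14 / 6.3 x 10^-5 = 1.59e-10.
[OH^-] = sqrt(Kb x [C6H5COO-]) = sqrt(1.59e-10 x 0.1877) = 5.46e-6 M.
pOH = 5.26, so pH = 14.00 - 5.26 = 8.74.

8.74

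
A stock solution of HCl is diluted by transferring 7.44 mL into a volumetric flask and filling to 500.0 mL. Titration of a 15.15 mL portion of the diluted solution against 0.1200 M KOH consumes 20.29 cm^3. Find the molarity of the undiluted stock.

n(KOH) = 0.1200 x 0.02029 = 0.002435 mol.
n(HCl) in the aliquot = 0.002435 mol.
[diluted HCl] = 0.002435 / 0.01515 = 0.1607 M.
Dilution factor = 500.0/7.440 = 67.20, so [stock] = 0.1607 x 67.20 = 10.8 M.

10.8 M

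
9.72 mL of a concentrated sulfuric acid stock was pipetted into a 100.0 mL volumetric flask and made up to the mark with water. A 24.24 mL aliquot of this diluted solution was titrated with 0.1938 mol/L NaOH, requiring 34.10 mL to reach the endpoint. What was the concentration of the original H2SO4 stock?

n(NaOH) = 0.1938 x 0.03410 = 0.006609 mol.
n(H2SO4) in the aliquot = 0.006609 x 1/2 = 0.003304 mol.
[diluted H2SO4] = 0.003304 / 0.02424 = 0.1363 M.
Dilution factor = 100.0/9.720 = 10.29, so [stock] = 0.1363 x 10.29 = 1.40 M.

1.40 M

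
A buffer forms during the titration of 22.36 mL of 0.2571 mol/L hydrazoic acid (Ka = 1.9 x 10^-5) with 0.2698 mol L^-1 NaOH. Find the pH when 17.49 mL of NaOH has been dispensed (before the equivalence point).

Initial n(HN3) = 0.2571 x 0.02236 = 0.005749 mol.
n(NaOH) added = 0.2698 x 0.01749 = 0.004719 mol, converting that many moles of HN3 to N3-.
Remaining n(HN3) = 0.001030 mol; n(N3-) = 0.004719 mol.
By Henderson-Hasselbalch, pH = pKa + log([A^-]/[HA]) = 4.72 + log(0.004719/0.001030) = 4.72 + (+0.66) = 5.38.

5.38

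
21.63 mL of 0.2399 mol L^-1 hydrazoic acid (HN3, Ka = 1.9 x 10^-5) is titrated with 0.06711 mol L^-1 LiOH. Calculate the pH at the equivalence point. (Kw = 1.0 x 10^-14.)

n(HN3) = 0.2399 x 0.02163 = 0.005189 mol; V(LiOH) at equivalence = 0.005189/0.06711 = 0.07732 L.
At equivalence all the acid is converted to N3-; total volume = 0.02163 + 0.07732 = 0.09895 L, so [N3-] = 0.005189/0.09895 = 0.05244 M.
Kb = Kw/Ka = 1.0e-14 / 1.9 x 10^-5 = 5.26e-10.
[OH^-] = sqrt(Kb x [N3-]) = sqrt(5.26e-10 x 0.05244) = 5.25e-6 M.
pOH = 5.28, so pH = 14.00 - 5.28 = 8.72.

8.72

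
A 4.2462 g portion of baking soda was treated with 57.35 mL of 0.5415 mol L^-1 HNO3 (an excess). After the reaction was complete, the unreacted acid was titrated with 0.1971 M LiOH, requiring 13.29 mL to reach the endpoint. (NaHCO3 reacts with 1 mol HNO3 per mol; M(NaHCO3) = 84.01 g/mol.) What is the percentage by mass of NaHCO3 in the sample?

56.3%

Total n(HNO3) added = 0.5415 x 0.05735 = 0.03106 mol.
n(LiOH) used = 0.1971 x 0.01329 = 0.002619 mol, which equals the excess n(HNO3).
So n(HNO3) consumed by the sample = 0.03106 - 0.002619 = 0.02844 mol.
n(NaHCO3) = 0.02844 / 1 = 0.02844 mol.
mass NaHCO3 = 0.02844 x 84.01 = 2.389 g, so %NaHCO3 = 2.389/4.2462 x 100 = 56.3%.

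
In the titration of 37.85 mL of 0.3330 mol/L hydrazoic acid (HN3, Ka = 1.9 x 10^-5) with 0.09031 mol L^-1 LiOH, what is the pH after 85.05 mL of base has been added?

4.91

Initial n(HN3) = 0.3330 x 0.03785 = 0.01260 mol.
n(LiOH) added = 0.09031 x 0.08505 = 0.007681 mol, converting that many moles of HN3 to N3-.
Remaining n(HN3) = 0.004923 mol; n(N3-) = 0.007681 mol.
By Henderson-Hasselbalch, pH = pKa + log([A^-]/[HA]) = 4.72 + log(0.007681/0.004923) = 4.72 + (+0.19) = 4.91.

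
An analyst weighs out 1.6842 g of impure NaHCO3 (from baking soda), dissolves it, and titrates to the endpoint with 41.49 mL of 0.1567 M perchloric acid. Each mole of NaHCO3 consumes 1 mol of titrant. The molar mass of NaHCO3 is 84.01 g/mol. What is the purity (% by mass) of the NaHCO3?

32.4%

n(HClO4) = 0.1567 x 0.04149 = 0.006501 mol.
n(NaHCO3) = 0.006501 / 1 = 0.006501 mol.
mass of NaHCO3 = 0.006501 x 84.01 = 0.5462 g.
% purity = 0.5462 / 1.6842 x 100 = 32.4%.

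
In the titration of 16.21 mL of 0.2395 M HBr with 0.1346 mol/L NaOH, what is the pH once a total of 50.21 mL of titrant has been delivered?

n(acid) = 0.2395 x 0.01621 = 0.003882 mol; n(NaOH) added = 0.1346 x 0.05021 = 0.006758 mol.
Base is in excess by 0.006758 - 0.003882 = 0.002876 mol in a total volume of 0.06642 L.
[OH^-] = 0.002876/0.06642 = 0.04330 M, so pOH = 1.36 and pH = 14.00 - 1.36 = 12.64.

12.64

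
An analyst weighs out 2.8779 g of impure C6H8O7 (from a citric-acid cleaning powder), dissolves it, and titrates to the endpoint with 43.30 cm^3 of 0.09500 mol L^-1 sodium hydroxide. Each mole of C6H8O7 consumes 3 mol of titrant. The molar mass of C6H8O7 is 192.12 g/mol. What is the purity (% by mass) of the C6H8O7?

n(NaOH) = 0.09500 x 0.04330 = 0.004113 mol.
n(C6H8O7) = 0.004113 / 3 = 0.001371 mol.
mass of C6H8O7 = 0.001371 x 192.12 = 0.2634 g.
% purity = 0.2634 / 2.8779 x 100 = 9.15%.

9.15%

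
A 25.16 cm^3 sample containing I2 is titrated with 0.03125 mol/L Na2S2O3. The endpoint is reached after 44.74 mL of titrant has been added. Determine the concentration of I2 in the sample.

n(Na2S2O3) = 0.03125 x 0.04474 = 0.001398 mol.
From the balanced equation, 2 mol Na2S2O3 reacts with 1 mol I2, so n(I2) = 0.001398 x 1/2 = 0.0006991 mol.
[I2] = 0.0006991 / 0.02516 L = 0.0278 M.

0.0278 M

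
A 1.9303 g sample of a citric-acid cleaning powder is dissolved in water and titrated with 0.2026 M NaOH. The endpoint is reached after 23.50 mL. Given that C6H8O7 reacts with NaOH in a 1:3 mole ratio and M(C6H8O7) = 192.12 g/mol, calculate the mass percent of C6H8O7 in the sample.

15.8%

n(NaOH) = 0.2026 x 0.02350 = 0.004761 mol.
n(C6H8O7) = 0.004761 / 3 = 0.001587 mol.
mass of C6H8O7 = 0.001587 x 192.12 = 0.3049 g.
% purity = 0.3049 / 1.9303 x 100 = 15.8%.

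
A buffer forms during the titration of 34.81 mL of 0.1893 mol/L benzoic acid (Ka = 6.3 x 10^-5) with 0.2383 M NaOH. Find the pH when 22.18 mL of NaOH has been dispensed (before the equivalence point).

4.81

Initial n(C6H5COOH) = 0.1893 x 0.03481 = 0.006590 mol.
n(NaOH) added = 0.2383 x 0.02218 = 0.005285 mol, converting that many moles of C6H5COOH to C6H5COO-.
Remaining n(C6H5COOH) = 0.001304 mol; n(C6H5COO-) = 0.005285 mol.
By Henderson-Hasselbalch, pH = pKa + log([A^-]/[HA]) = 4.20 + log(0.005285/0.001304) = 4.20 + (+0.61) = 4.81.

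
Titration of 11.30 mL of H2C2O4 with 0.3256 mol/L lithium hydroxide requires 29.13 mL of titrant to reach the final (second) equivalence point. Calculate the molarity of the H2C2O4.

0.420 M

n(LiOH) = 0.3256 x 0.02913 = 0.009485 mol.
At the final (second) equivalence point, 2 mol OH^- react per mol H2C2O4, so n(H2C2O4) = 0.009485 / 2 = 0.004742 mol.
[H2C2O4] = 0.004742 / 0.01130 L = 0.420 M.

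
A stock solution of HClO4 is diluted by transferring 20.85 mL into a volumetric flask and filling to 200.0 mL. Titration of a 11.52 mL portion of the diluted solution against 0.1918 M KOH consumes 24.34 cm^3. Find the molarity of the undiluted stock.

n(KOH) = 0.1918 x 0.02434 = 0.004668 mol.
n(HClO4) in the aliquot = 0.004668 mol.
[diluted HClO4] = 0.004668 / 0.01152 = 0.4052 M.
Dilution factor = 200.0/20.85 = 9.592, so [stock] = 0.4052 x 9.592 = 3.89 M.

3.89 M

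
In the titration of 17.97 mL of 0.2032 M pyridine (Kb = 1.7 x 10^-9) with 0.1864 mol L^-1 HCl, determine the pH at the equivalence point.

n(C5H5N) = 0.2032 x 0.01797 = 0.003652 mol; V(HCl) at equivalence = 0.003652/0.1864 = 0.01959 L.
At equivalence the base is fully converted to C5H5NH+; total volume = 0.03756 L, so [C5H5NH+] = 0.003652/0.03756 = 0.09722 M.
Ka(C5H5NH+) = Kw/Kb = 1.0e-14 / 1.7 x 10^-9 = 5.88e-6.
[H^+] = sqrt(Ka x [C5H5NH+]) = sqrt(5.88e-6 x 0.09722) = 0.000756 M.
pH = -log(0.000756) = 3.12.

3.12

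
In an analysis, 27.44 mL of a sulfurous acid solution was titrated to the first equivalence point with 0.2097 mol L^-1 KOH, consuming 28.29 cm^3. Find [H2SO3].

n(KOH) = 0.2097 x 0.02829 = 0.005932 mol.
At the first equivalence point, 1 mol OH^- react per mol H2SO3, so n(H2SO3) = 0.005932 / 1 = 0.005932 mol.
[H2SO3] = 0.005932 / 0.02744 L = 0.216 M.

0.216 M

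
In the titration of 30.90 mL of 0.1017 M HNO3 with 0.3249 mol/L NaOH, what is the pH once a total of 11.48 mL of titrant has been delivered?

n(acid) = 0.1017 x 0.03090 = 0.003143 mol; n(NaOH) added = 0.3249 x 0.01148 = 0.003730 mol.
Base is in excess by 0.003730 - 0.003143 = 0.0005873 mol in a total volume of 0.04238 L.
[OH^-] = 0.0005873/0.04238 = 0.01386 M, so pOH = 1.86 and pH = 14.00 - 1.86 = 12.14.

12.14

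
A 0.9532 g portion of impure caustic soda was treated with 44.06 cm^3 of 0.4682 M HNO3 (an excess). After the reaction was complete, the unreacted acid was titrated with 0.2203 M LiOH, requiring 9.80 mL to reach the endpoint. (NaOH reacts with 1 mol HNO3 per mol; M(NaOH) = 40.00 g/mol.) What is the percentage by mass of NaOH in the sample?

Total n(HNO3) added = 0.4682 x 0.04406 = 0.02063 mol.
n(LiOH) used = 0.2203 x 0.009800 = 0.002159 mol, which equals the excess n(HNO3).
So n(HNO3) consumed by the sample = 0.02063 - 0.002159 = 0.01847 mol.
n(NaOH) = 0.01847 / 1 = 0.01847 mol.
mass NaOH = 0.01847 x 40.00 = 0.7388 g, so %NaOH = 0.7388/0.9532 x 100 = 77.5%.

77.5%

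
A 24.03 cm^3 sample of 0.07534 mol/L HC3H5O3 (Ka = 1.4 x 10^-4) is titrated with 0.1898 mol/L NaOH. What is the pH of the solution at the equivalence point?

8.29

n(HC3H5O3) = 0.07534 x 0.02403 = 0.001810 mol; V(NaOH) at equivalence = 0.001810/0.1898 = 0.009539 L.
At equivalence all the acid is converted to C3H5O3-; total volume = 0.02403 + 0.009539 = 0.03357 L, so [C3H5O3-] = 0.001810/0.03357 = 0.05393 M.
Kb = Kw/Ka = 1.0e-14 / 1.4 x 10^-4 = 7.14e-11.
[OH^-] = sqrt(Kb x [C3H5O3-]) = sqrt(7.14e-11 x 0.05393) = 1.96e-6 M.
pOH = 5.71, so pH = 14.00 - 5.71 = 8.29.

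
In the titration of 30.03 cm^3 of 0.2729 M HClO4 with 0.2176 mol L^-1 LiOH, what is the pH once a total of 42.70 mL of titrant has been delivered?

12.18

n(acid) = 0.2729 x 0.03003 = 0.008195 mol; n(LiOH) added = 0.2176 x 0.04270 = 0.009292 mol.
Base is in excess by 0.009292 - 0.008195 = 0.001096 mol in a total volume of 0.07273 L.
[OH^-] = 0.001096/0.07273 = 0.01507 M, so pOH = 1.82 and pH = 14.00 - 1.82 = 12.18.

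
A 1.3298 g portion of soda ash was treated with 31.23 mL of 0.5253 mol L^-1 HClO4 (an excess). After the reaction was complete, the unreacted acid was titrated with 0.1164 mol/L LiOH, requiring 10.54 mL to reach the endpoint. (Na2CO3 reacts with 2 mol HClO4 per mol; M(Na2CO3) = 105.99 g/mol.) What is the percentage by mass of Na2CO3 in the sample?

60.5%

Total n(HClO4) added = 0.5253 x 0.03123 = 0.01641 mol.
n(LiOH) used = 0.1164 x 0.01054 = 0.001227 mol, which equals the excess n(HClO4).
So n(HClO4) consumed by the sample = 0.01641 - 0.001227 = 0.01518 mol.
n(Na2CO3) = 0.01518 / 2 = 0.007589 mol.
mass Na2CO3 = 0.007589 x 105.99 = 0.8044 g, so %Na2CO3 = 0.8044/1.3298 x 100 = 60.5%.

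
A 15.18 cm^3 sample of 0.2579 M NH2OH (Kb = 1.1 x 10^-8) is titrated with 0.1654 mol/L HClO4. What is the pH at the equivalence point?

3.52

n(NH2OH) = 0.2579 x 0.01518 = 0.003915 mol; V(HClO4) at equivalence = 0.003915/0.1654 = 0.02367 L.
At equivalence the base is fully converted to NH3OH+; total volume = 0.03885 L, so [NH3OH+] = 0.003915/0.03885 = 0.1008 M.
Ka(NH3OH+) = Kw/Kb = 1.0e-14 / 1.1 x 10^-8 = 9.09e-7.
[H^+] = sqrt(Ka x [NH3OH+]) = sqrt(9.09e-7 x 0.1008) = 0.000303 M.
pH = -log(0.000303) = 3.52.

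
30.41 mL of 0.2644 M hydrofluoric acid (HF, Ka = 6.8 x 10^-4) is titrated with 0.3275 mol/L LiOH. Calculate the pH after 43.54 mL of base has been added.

n(acid) = 0.2644 x 0.03041 = 0.008040 mol; n(LiOH) added = 0.3275 x 0.04354 = 0.01426 mol.
Base is in excess by 0.01426 - 0.008040 = 0.006219 mol in a total volume of 0.07395 L.
[OH^-] = 0.006219/0.07395 = 0.08410 M, so pOH = 1.08 and pH = 14.00 - 1.08 = 12.92.

12.92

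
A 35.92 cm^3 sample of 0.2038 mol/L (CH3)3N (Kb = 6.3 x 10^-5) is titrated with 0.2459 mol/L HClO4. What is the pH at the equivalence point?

n((CH3)3N) = 0.2038 x 0.03592 = 0.007320 mol; V(HClO4) at equivalence = 0.007320/0.2459 = 0.02977 L.
At equivalence the base is fully converted to (CH3)3NH+; total volume = 0.06569 L, so [(CH3)3NH+] = 0.007320/0.06569 = 0.1114 M.
Ka((CH3)3NH+) = Kw/Kb = 1.0e-14 / 6.3 x 10^-5 = 1.59e-10.
[H^+] = sqrt(Ka x [(CH3)3NH+]) = sqrt(1.59e-10 x 0.1114) = 4.21e-6 M.
pH = -log(4.21e-6) = 5.38.

5.38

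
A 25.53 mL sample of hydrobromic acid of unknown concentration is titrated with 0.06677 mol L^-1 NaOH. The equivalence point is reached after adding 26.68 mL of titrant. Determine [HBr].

0.0698 M

n(NaOH) delivered = 0.06677 x 0.02668 = 0.001781 mol.
For a 1:1 reaction, n(HBr) = 0.001781 mol.
[HBr] = 0.001781 mol / 0.02553 L = 0.0698 M.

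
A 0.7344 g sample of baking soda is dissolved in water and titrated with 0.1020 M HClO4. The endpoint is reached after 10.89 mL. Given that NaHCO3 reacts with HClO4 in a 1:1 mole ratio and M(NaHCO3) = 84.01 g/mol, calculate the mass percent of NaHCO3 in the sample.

12.7%

n(HClO4) = 0.1020 x 0.01089 = 0.001111 mol.
n(NaHCO3) = 0.001111 / 1 = 0.001111 mol.
mass of NaHCO3 = 0.001111 x 84.01 = 0.09332 g.
% purity = 0.09332 / 0.7344 x 100 = 12.7%.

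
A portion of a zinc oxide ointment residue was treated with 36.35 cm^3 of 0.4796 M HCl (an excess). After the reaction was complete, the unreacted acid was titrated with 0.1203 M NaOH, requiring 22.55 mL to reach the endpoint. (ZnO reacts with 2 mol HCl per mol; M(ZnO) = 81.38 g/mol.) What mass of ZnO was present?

0.599 g

Total n(HCl) added = 0.4796 x 0.03635 = 0.01743 mol.
n(NaOH) used = 0.1203 x 0.02255 = 0.002713 mol, which equals the excess n(HCl).
So n(HCl) consumed by the sample = 0.01743 - 0.002713 = 0.01472 mol.
n(ZnO) = 0.01472 / 2 = 0.007360 mol.
mass = 0.007360 mol x 81.38 g/mol = 0.599 g.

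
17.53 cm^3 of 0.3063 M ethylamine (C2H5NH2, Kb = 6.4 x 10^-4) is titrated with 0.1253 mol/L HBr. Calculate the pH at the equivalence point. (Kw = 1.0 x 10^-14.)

n(C2H5NH2) = 0.3063 x 0.01753 = 0.005369 mol; V(HBr) at equivalence = 0.005369/0.1253 = 0.04285 L.
At equivalence the base is fully converted to C2H5NH3+; total volume = 0.06038 L, so [C2H5NH3+] = 0.005369/0.06038 = 0.08892 M.
Ka(C2H5NH3+) = Kw/Kb = 1.0e-14 / 6.4 x 10^-4 = 1.56e-11.
[H^+] = sqrt(Ka x [C2H5NH3+]) = sqrt(1.56e-11 x 0.08892) = 1.18e-6 M.
pH = -log(1.18e-6) = 5.93.

5.93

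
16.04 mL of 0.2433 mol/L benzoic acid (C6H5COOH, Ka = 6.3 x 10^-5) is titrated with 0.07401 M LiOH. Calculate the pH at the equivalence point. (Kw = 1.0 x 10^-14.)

n(C6H5COOH) = 0.2433 x 0.01604 = 0.003903 mol; V(LiOH) at equivalence = 0.003903/0.07401 = 0.05273 L.
At equivalence all the acid is converted to C6H5COO-; total volume = 0.01604 + 0.05273 = 0.06877 L, so [C6H5COO-] = 0.003903/0.06877 = 0.05675 M.
Kb = Kw/Ka = 1.0e-14 / 6.3 x 10^-5 = 1.59e-10.
[OH^-] = sqrt(Kb x [C6H5COO-]) = sqrt(1.59e-10 x 0.05675) = 3.00e-6 M.
pOH = 5.52, so pH = 14.00 - 5.52 = 8.48.

8.48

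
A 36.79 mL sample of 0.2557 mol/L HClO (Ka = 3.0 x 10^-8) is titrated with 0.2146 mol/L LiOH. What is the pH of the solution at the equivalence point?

n(HClO) = 0.2557 x 0.03679 = 0.009407 mol; V(LiOH) at equivalence = 0.009407/0.2146 = 0.04384 L.
At equivalence all the acid is converted to ClO-; total volume = 0.03679 + 0.04384 = 0.08063 L, so [ClO-] = 0.009407/0.08063 = 0.1167 M.
Kb = Kw/Ka = 1.0e-14 / 3.0 x 10^-8 = 3.33e-7.
[OH^-] = sqrt(Kb x [ClO-]) = sqrt(3.33e-7 x 0.1167) = 0.000197 M.
pOH = 3.71, so pH = 14.00 - 3.71 = 10.29.

10.29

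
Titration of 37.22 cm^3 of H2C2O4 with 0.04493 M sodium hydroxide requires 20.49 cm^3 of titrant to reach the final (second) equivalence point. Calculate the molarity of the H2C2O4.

0.0124 M

n(NaOH) = 0.04493 x 0.02049 = 0.0009206 mol.
At the final (second) equivalence point, 2 mol OH^- react per mol H2C2O4, so n(H2C2O4) = 0.0009206 / 2 = 0.0004603 mol.
[H2C2O4] = 0.0004603 / 0.03722 L = 0.0124 M.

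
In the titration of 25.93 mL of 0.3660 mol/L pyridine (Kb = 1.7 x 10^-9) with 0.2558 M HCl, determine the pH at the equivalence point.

n(C5H5N) = 0.3660 x 0.02593 = 0.009490 mol; V(HCl) at equivalence = 0.009490/0.2558 = 0.03710 L.
At equivalence the base is fully converted to C5H5NH+; total volume = 0.06303 L, so [C5H5NH+] = 0.009490/0.06303 = 0.1506 M.
Ka(C5H5NH+) = Kw/Kb = 1.0e-14 / 1.7 x 10^-9 = 5.88e-6.
[H^+] = sqrt(Ka x [C5H5NH+]) = sqrt(5.88e-6 x 0.1506) = 0.000941 M.
pH = -log(0.000941) = 3.03.

3.03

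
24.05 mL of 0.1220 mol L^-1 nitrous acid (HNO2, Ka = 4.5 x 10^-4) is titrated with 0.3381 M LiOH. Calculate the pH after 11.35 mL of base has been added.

12.41

n(acid) = 0.1220 x 0.02405 = 0.002934 mol; n(LiOH) added = 0.3381 x 0.01135 = 0.003837 mol.
Base is in excess by 0.003837 - 0.002934 = 0.0009033 mol in a total volume of 0.03540 L.
[OH^-] = 0.0009033/0.03540 = 0.02552 M, so pOH = 1.59 and pH = 14.00 - 1.59 = 12.41.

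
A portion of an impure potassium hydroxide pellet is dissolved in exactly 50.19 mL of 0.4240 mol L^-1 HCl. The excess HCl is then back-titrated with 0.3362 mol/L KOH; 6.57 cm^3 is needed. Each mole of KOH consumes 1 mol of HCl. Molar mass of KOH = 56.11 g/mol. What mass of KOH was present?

1.07 g

Total n(HCl) added = 0.4240 x 0.05019 = 0.02128 mol.
n(KOH) used = 0.3362 x 0.006570 = 0.002209 mol, which equals the excess n(HCl).
So n(HCl) consumed by the sample = 0.02128 - 0.002209 = 0.01907 mol.
n(KOH) = 0.01907 / 1 = 0.01907 mol.
mass = 0.01907 mol x 56.11 g/mol = 1.07 g.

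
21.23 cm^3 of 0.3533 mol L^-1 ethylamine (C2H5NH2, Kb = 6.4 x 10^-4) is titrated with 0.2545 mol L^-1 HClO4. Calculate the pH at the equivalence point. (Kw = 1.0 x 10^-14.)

n(C2H5NH2) = 0.3533 x 0.02123 = 0.007501 mol; V(HClO4) at equivalence = 0.007501/0.2545 = 0.02947 L.
At equivalence the base is fully converted to C2H5NH3+; total volume = 0.05070 L, so [C2H5NH3+] = 0.007501/0.05070 = 0.1479 M.
Ka(C2H5NH3+) = Kw/Kb = 1.0e-14 / 6.4 x 10^-4 = 1.56e-11.
[H^+] = sqrt(Ka x [C2H5NH3+]) = sqrt(1.56e-11 x 0.1479) = 1.52e-6 M.
pH = -log(1.52e-6) = 5.82.

5.82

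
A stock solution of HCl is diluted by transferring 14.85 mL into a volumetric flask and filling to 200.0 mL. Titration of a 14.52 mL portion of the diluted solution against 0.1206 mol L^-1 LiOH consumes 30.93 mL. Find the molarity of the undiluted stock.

n(LiOH) = 0.1206 x 0.03093 = 0.003730 mol.
n(HCl) in the aliquot = 0.003730 mol.
[diluted HCl] = 0.003730 / 0.01452 = 0.2569 M.
Dilution factor = 200.0/14.85 = 13.47, so [stock] = 0.2569 x 13.47 = 3.46 M.

3.46 M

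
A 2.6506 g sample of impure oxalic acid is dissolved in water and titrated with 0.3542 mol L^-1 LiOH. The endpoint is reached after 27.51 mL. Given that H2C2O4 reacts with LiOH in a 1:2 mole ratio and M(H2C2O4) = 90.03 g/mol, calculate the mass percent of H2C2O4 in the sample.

16.5%

n(LiOH) = 0.3542 x 0.02751 = 0.009744 mol.
n(H2C2O4) = 0.009744 / 2 = 0.004872 mol.
mass of H2C2O4 = 0.004872 x 90.03 = 0.4386 g.
% purity = 0.4386 / 2.6506 x 100 = 16.5%.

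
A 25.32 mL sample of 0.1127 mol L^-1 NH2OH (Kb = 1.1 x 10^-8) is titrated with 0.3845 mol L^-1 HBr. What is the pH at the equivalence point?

n(NH2OH) = 0.1127 x 0.02532 = 0.002854 mol; V(HBr) at equivalence = 0.002854/0.3845 = 0.007421 L.
At equivalence the base is fully converted to NH3OH+; total volume = 0.03274 L, so [NH3OH+] = 0.002854/0.03274 = 0.08715 M.
Ka(NH3OH+) = Kw/Kb = 1.0e-14 / 1.1 x 10^-8 = 9.09e-7.
[H^+] = sqrt(Ka x [NH3OH+]) = sqrt(9.09e-7 x 0.08715) = 0.000281 M.
pH = -log(0.000281) = 3.55.

3.55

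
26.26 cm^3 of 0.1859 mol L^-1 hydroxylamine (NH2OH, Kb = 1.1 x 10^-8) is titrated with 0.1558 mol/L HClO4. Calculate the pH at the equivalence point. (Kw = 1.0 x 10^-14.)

n(NH2OH) = 0.1859 x 0.02626 = 0.004882 mol; V(HClO4) at equivalence = 0.004882/0.1558 = 0.03133 L.
At equivalence the base is fully converted to NH3OH+; total volume = 0.05759 L, so [NH3OH+] = 0.004882/0.05759 = 0.08476 M.
Ka(NH3OH+) = Kw/Kb = 1.0e-14 / 1.1 x 10^-8 = 9.09e-7.
[H^+] = sqrt(Ka x [NH3OH+]) = sqrt(9.09e-7 x 0.08476) = 0.000278 M.
pH = -log(0.000278) = 3.56.

3.56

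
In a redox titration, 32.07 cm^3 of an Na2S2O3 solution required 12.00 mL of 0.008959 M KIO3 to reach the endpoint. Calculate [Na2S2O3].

0.0201 M

n(KIO3) = 0.008959 x 0.01200 = 0.0001075 mol.
From the balanced equation, 1 mol KIO3 reacts with 6 mol Na2S2O3, so n(Na2S2O3) = 0.0001075 x 6/1 = 0.0006450 mol.
[Na2S2O3] = 0.0006450 / 0.03207 L = 0.0201 M.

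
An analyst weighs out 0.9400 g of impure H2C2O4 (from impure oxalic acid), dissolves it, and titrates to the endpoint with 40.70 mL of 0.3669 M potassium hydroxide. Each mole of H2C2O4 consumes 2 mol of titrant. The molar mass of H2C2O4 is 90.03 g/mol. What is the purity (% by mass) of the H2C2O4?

n(KOH) = 0.3669 x 0.04070 = 0.01493 mol.
n(H2C2O4) = 0.01493 / 2 = 0.007466 mol.
mass of H2C2O4 = 0.007466 x 90.03 = 0.6722 g.
% purity = 0.6722 / 0.9400 x 100 = 71.5%.

71.5%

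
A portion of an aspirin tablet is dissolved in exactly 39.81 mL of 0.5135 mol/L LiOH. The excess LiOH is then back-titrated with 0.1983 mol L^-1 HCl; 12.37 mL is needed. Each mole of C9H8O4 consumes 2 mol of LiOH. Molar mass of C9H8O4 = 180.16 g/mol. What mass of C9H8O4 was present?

1.62 g

Total n(LiOH) added = 0.5135 x 0.03981 = 0.02044 mol.
n(HCl) used = 0.1983 x 0.01237 = 0.002453 mol, which equals the excess n(LiOH).
So n(LiOH) consumed by the sample = 0.02044 - 0.002453 = 0.01799 mol.
n(C9H8O4) = 0.01799 / 2 = 0.008995 mol.
mass = 0.008995 mol x 180.16 g/mol = 1.62 g.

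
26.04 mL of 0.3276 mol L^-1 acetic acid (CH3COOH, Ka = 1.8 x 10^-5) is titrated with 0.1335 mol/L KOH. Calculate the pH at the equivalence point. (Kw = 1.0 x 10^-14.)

8.86

n(CH3COOH) = 0.3276 x 0.02604 = 0.008531 mol; V(KOH) at equivalence = 0.008531/0.1335 = 0.06390 L.
At equivalence all the acid is converted to CH3COO-; total volume = 0.02604 + 0.06390 = 0.08994 L, so [CH3COO-] = 0.008531/0.08994 = 0.09485 M.
Kb = Kw/Ka = 1.0e-14 / 1.8 x 10^-5 = 5.56e-10.
[OH^-] = sqrt(Kb x [CH3COO-]) = sqrt(5.56e-10 x 0.09485) = 7.26e-6 M.
pOH = 5.14, so pH = 14.00 - 5.14 = 8.86.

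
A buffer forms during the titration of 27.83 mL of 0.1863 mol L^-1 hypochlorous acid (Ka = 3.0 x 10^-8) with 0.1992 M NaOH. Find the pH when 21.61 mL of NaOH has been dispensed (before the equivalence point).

8.21

Initial n(HClO) = 0.1863 x 0.02783 = 0.005185 mol.
n(NaOH) added = 0.1992 x 0.02161 = 0.004305 mol, converting that many moles of HClO to ClO-.
Remaining n(HClO) = 0.0008800 mol; n(ClO-) = 0.004305 mol.
By Henderson-Hasselbalch, pH = pKa + log([A^-]/[HA]) = 7.52 + log(0.004305/0.0008800) = 7.52 + (+0.69) = 8.21.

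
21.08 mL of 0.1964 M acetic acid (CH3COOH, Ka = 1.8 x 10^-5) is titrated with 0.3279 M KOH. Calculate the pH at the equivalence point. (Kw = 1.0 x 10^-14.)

8.92

n(CH3COOH) = 0.1964 x 0.02108 = 0.004140 mol; V(KOH) at equivalence = 0.004140/0.3279 = 0.01263 L.
At equivalence all the acid is converted to CH3COO-; total volume = 0.02108 + 0.01263 = 0.03371 L, so [CH3COO-] = 0.004140/0.03371 = 0.1228 M.
Kb = Kw/Ka = 1.0e-14 / 1.8 x 10^-5 = 5.56e-10.
[OH^-] = sqrt(Kb x [CH3COO-]) = sqrt(5.56e-10 x 0.1228) = 8.26e-6 M.
pOH = 5.08, so pH = 14.00 - 5.08 = 8.92.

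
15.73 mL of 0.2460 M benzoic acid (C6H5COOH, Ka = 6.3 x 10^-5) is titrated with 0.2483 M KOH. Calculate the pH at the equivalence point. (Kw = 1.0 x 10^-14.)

n(C6H5COOH) = 0.2460 x 0.01573 = 0.003870 mol; V(KOH) at equivalence = 0.003870/0.2483 = 0.01558 L.
At equivalence all the acid is converted to C6H5COO-; total volume = 0.01573 + 0.01558 = 0.03131 L, so [C6H5COO-] = 0.003870/0.03131 = 0.1236 M.
Kb = Kw/Ka = 1.0e-14 / 6.3 x 10^-5 = 1.59e-10.
[OH^-] = sqrt(Kb x [C6H5COO-]) = sqrt(1.59e-10 x 0.1236) = 4.43e-6 M.
pOH = 5.35, so pH = 14.00 - 5.35 = 8.65.

8.65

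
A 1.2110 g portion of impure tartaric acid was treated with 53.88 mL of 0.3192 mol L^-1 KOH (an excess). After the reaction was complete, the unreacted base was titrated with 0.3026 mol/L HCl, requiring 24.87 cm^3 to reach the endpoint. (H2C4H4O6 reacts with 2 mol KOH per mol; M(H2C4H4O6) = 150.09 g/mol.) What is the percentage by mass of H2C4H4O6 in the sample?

59.9%

Total n(KOH) added = 0.3192 x 0.05388 = 0.01720 mol.
n(HCl) used = 0.3026 x 0.02487 = 0.007526 mol, which equals the excess n(KOH).
So n(KOH) consumed by the sample = 0.01720 - 0.007526 = 0.009673 mol.
n(H2C4H4O6) = 0.009673 / 2 = 0.004836 mol.
mass H2C4H4O6 = 0.004836 x 150.09 = 0.7259 g, so %H2C4H4O6 = 0.7259/1.2110 x 100 = 59.9%.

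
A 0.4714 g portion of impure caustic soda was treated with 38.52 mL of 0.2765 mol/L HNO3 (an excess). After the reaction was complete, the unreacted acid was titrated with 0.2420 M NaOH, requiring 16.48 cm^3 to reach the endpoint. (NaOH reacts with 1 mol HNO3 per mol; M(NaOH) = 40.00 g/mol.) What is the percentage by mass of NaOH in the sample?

Total n(HNO3) added = 0.2765 x 0.03852 = 0.01065 mol.
n(NaOH) used = 0.2420 x 0.01648 = 0.003988 mol, which equals the excess n(HNO3).
So n(HNO3) consumed by the sample = 0.01065 - 0.003988 = 0.006663 mol.
n(NaOH) = 0.006663 / 1 = 0.006663 mol.
mass NaOH = 0.006663 x 40.00 = 0.2665 g, so %NaOH = 0.2665/0.4714 x 100 = 56.5%.

56.5%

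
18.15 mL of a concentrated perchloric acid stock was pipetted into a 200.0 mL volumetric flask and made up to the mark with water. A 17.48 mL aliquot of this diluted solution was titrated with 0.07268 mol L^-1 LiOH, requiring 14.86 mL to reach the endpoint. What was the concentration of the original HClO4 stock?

n(LiOH) = 0.07268 x 0.01486 = 0.001080 mol.
n(HClO4) in the aliquot = 0.001080 mol.
[diluted HClO4] = 0.001080 / 0.01748 = 0.06179 M.
Dilution factor = 200.0/18.15 = 11.02, so [stock] = 0.06179 x 11.02 = 0.681 M.

0.681 M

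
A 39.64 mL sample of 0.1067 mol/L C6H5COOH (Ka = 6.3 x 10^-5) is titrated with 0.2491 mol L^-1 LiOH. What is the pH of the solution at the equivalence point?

8.54

n(C6H5COOH) = 0.1067 x 0.03964 = 0.004230 mol; V(LiOH) at equivalence = 0.004230/0.2491 = 0.01698 L.
At equivalence all the acid is converted to C6H5COO-; total volume = 0.03964 + 0.01698 = 0.05662 L, so [C6H5COO-] = 0.004230/0.05662 = 0.07470 M.
Kb = Kw/Ka = 1.0e-14 / 6.3 x 10^-5 = 1.59e-10.
[OH^-] = sqrt(Kb x [C6H5COO-]) = sqrt(1.59e-10 x 0.07470) = 3.44e-6 M.
pOH = 5.46, so pH = 14.00 - 5.46 = 8.54.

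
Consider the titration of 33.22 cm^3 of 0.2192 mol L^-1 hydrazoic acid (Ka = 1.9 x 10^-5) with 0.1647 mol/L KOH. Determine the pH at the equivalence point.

n(HN3) = 0.2192 x 0.03322 = 0.007282 mol; V(KOH) at equivalence = 0.007282/0.1647 = 0.04421 L.
At equivalence all the acid is converted to N3-; total volume = 0.03322 + 0.04421 = 0.07743 L, so [N3-] = 0.007282/0.07743 = 0.09404 M.
Kb = Kw/Ka = 1.0e-14 / 1.9 x 10^-5 = 5.26e-10.
[OH^-] = sqrt(Kb x [N3-]) = sqrt(5.26e-10 x 0.09404) = 7.04e-6 M.
pOH = 5.15, so pH = 14.00 - 5.15 = 8.85.

8.85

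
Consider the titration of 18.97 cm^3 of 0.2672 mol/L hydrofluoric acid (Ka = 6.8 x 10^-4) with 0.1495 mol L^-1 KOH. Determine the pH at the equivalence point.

n(HF) = 0.2672 x 0.01897 = 0.005069 mol; V(KOH) at equivalence = 0.005069/0.1495 = 0.03390 L.
At equivalence all the acid is converted to F-; total volume = 0.01897 + 0.03390 = 0.05287 L, so [F-] = 0.005069/0.05287 = 0.09586 M.
Kb = Kw/Ka = 1.0e-14 / 6.8 x 10^-4 = 1.47e-11.
[OH^-] = sqrt(Kb x [F-]) = sqrt(1.47e-11 x 0.09586) = 1.19e-6 M.
pOH = 5.93, so pH = 14.00 - 5.93 = 8.07.

8.07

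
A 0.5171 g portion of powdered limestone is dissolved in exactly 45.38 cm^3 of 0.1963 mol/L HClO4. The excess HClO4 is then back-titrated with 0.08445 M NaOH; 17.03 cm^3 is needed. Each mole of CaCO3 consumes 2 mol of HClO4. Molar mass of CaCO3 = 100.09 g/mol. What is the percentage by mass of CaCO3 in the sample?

Total n(HClO4) added = 0.1963 x 0.04538 = 0.008908 mol.
n(NaOH) used = 0.08445 x 0.01703 = 0.001438 mol, which equals the excess n(HClO4).
So n(HClO4) consumed by the sample = 0.008908 - 0.001438 = 0.007470 mol.
n(CaCO3) = 0.007470 / 2 = 0.003735 mol.
mass CaCO3 = 0.003735 x 100.09 = 0.3738 g, so %CaCO3 = 0.3738/0.5171 x 100 = 72.3%.

72.3%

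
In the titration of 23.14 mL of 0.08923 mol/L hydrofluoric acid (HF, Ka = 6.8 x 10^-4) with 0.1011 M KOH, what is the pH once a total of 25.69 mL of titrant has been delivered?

12.04

n(acid) = 0.08923 x 0.02314 = 0.002065 mol; n(KOH) added = 0.1011 x 0.02569 = 0.002597 mol.
Base is in excess by 0.002597 - 0.002065 = 0.0005325 mol in a total volume of 0.04883 L.
[OH^-] = 0.0005325/0.04883 = 0.01090 M, so pOH = 1.96 and pH = 14.00 - 1.96 = 12.04.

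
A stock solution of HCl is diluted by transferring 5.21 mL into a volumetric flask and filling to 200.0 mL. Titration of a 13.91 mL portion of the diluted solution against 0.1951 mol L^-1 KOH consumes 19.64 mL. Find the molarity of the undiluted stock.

10.6 M

n(KOH) = 0.1951 x 0.01964 = 0.003832 mol.
n(HCl) in the aliquot = 0.003832 mol.
[diluted HCl] = 0.003832 / 0.01391 = 0.2755 M.
Dilution factor = 200.0/5.210 = 38.39, so [stock] = 0.2755 x 38.39 = 10.6 M.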